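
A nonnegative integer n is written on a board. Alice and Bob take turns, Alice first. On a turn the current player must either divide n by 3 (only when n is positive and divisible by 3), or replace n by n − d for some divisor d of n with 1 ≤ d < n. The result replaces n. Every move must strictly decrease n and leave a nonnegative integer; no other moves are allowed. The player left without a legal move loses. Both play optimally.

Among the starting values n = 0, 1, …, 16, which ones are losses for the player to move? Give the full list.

0, 1, 4, 7, 9, 11, 13, 15

Use the standard recursion: the mover loses at a terminal position; elsewhere, the mover wins exactly when some move hands the opponent an L position.
n=0: no move → L
n=1: no move → L
n=2: W (go to 1, an L position)
n=3: W (go to 1, an L position)
n=4: L (options 2(W), 3(W) are all W)
n=5: W (go to 4, an L position)
n=6: W (go to 4, an L position)
n=7: L (sole option 6(W) is W)
n=8: W (go to 4, an L position)
n=9: L (options 3(W), 6(W), 8(W) are all W)
n=10: W (go to 9, an L position)
n=11: L (sole option 10(W) is W)
n=12: W (go to 4, an L position)
n=13: L (sole option 12(W) is W)
n=14: W (go to 7, an L position)
n=15: L (options 5(W), 10(W), 12(W), 14(W) are all W)
n=16: W (go to 15, an L position)
Reading off the rows marked L gives the requested list; there are 8 such values of n.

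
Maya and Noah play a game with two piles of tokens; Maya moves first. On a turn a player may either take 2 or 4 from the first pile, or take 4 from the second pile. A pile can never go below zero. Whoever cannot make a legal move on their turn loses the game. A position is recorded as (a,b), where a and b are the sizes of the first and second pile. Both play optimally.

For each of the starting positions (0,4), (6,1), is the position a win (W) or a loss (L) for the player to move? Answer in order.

Positions with no move are L. A position that does have a move is losing for the player to move precisely when every available move leads to a winning position for the opponent. Fill in the labels:
No move ever increases a pile, so every position that can arise here has a ≤ 6 and b ≤ 4; it is enough to label the cells with 0 ≤ a ≤ 6 and 0 ≤ b ≤ 4.
Every move lowers a or b (never raises either), so fill the grid row by row in increasing a, and left to right within a row: each cell's successors are then already labelled.
      b=0  b=1  b=2  b=3  b=4
a=0:    L    L    L    L    W
a=1:    L    L    L    L    W
a=2:    W    W    W    W    L
a=3:    W    W    W    W    L
a=4:    W    W    W    W    W
a=5:    W    W    W    W    W
a=6:    L    L    L    L    W
Cells with no legal move (terminal, hence L): (0,0), (0,1), (0,2), (0,3), (1,0), (1,1), (1,2), (1,3).
The remaining L cells, each justified by listing all of its moves:
(2,4): only reaches (0,4)(W), (2,0)(W), all W → L
(3,4): only reaches (1,4)(W), (3,0)(W), all W → L
(6,0): only reaches (4,0)(W), (2,0)(W), all W → L
(6,1): only reaches (4,1)(W), (2,1)(W), all W → L
(6,2): only reaches (4,2)(W), (2,2)(W), all W → L
(6,3): only reaches (4,3)(W), (2,3)(W), all W → L
Every other cell has at least one move into one of the L cells above, so it is W.
(0,4): the move to (0,0) reaches an L cell, so W
(6,1): one of the L cells justified above, so L

(0,4): W, (6,1): L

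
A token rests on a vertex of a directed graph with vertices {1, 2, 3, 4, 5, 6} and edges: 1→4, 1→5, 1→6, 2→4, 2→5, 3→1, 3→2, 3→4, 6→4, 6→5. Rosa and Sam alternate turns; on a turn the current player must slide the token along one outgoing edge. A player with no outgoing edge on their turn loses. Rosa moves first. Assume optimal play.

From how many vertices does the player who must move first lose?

2

Label each position W (a win for the player to move) or L (a loss). A position with no legal move is L; any other position is W exactly when some move reaches an L, and L when every move reaches a W.
Every edge goes from a vertex to one that appears earlier in the order 4, 5, 6, 2, 1, 3, so processing vertices in that order labels each vertex after all of its successors.
4: no outgoing edge → L
5: no outgoing edge → L
6: →5(L), so W
2: →5(L), so W
1: →5(L), so W
3: →4(L), so W
The L vertices are 4, 5; that is 2 in all.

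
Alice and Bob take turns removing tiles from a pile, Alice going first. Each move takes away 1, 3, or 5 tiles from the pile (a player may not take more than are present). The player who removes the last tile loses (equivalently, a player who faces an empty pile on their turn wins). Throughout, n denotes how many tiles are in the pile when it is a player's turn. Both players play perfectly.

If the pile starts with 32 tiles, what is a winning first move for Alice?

Build the W/L table. Terminal = W. A non-terminal position is W if it has a move to some L; otherwise it is L.
n=0: no move; the opponent has just taken the last tile and therefore loses → W
n=1: the only move is to 0(W), a W ⇒ L
n=2: can move to 1, which is L ⇒ W
n=3: moves to 2(W), 0(W); every one is W ⇒ L
n=4: can move to 3, which is L ⇒ W
n=5: moves to 4(W), 2(W), 0(W); every one is W ⇒ L
n=6: can move to 5, which is L ⇒ W
n=7: moves to 6(W), 4(W), 2(W); every one is W ⇒ L
n=8: can move to 7, which is L ⇒ W
n=9: moves to 8(W), 6(W), 4(W); every one is W ⇒ L
n=10: can move to 9, which is L ⇒ W
n=11: moves to 10(W), 8(W), 6(W); every one is W ⇒ L
n=12: can move to 11, which is L ⇒ W
n=13: moves to 12(W), 10(W), 8(W); every one is W ⇒ L
n=14: can move to 13, which is L ⇒ W
n=15: moves to 14(W), 12(W), 10(W); every one is W ⇒ L
n=16: can move to 15, which is L ⇒ W
n=17: moves to 16(W), 14(W), 12(W); every one is W ⇒ L
n=18: can move to 17, which is L ⇒ W
n=19: moves to 18(W), 16(W), 14(W); every one is W ⇒ L
n=20: can move to 19, which is L ⇒ W
n=21: moves to 20(W), 18(W), 16(W); every one is W ⇒ L
n=22: can move to 21, which is L ⇒ W
n=23: moves to 22(W), 20(W), 18(W); every one is W ⇒ L
n=24: can move to 23, which is L ⇒ W
n=25: moves to 24(W), 22(W), 20(W); every one is W ⇒ L
n=26: can move to 25, which is L ⇒ W
n=27: moves to 26(W), 24(W), 22(W); every one is W ⇒ L
n=28: can move to 27, which is L ⇒ W
n=29: moves to 28(W), 26(W), 24(W); every one is W ⇒ L
n=30: can move to 29, which is L ⇒ W
n=31: moves to 30(W), 28(W), 26(W); every one is W ⇒ L
n=32: can move to 31, which is L ⇒ W
From 32, the L positions reachable in one move are: 31, 29, 27. Any move reaching one of these is winning.

Remove 1, leaving 31.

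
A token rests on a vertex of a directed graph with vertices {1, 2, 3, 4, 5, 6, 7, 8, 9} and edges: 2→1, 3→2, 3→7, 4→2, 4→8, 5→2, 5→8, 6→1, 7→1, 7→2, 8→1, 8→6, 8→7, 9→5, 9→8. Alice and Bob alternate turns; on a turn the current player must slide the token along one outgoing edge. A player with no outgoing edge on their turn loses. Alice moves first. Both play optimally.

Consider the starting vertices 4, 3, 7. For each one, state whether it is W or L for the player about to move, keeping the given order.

4: L, 3: L, 7: W

Label each position W (a win for the player to move) or L (a loss). A position with no legal move is L; any other position is W exactly when some move reaches an L, and L when every move reaches a W.
Every edge goes from a vertex to one that appears earlier in the order 1, 2, 7, 6, 8, 4, 5, 9, 3, so processing vertices in that order labels each vertex after all of its successors.
1: no outgoing edge → L
2: reaches L-position 1 → W
7: reaches L-position 1 → W
6: reaches L-position 1 → W
8: reaches L-position 1 → W
4: only reaches 8(W), 2(W), all W → L
5: only reaches 8(W), 2(W), all W → L
9: reaches L-position 5 → W
3: only reaches 7(W), 2(W), all W → L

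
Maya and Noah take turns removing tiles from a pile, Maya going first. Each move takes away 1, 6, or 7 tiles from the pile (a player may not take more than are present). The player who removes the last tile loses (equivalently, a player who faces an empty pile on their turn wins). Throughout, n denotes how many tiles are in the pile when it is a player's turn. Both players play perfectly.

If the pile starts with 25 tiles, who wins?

Noah wins.

Classify positions by backward induction: terminal positions (no move available) are W. From any other position, the mover wins iff some move reaches an L.
n=0: no move; the opponent has just taken the last tile and therefore loses → W
n=1: L (sole option 0(W) is W)
n=2: W (go to 1, an L position)
n=3: L (sole option 2(W) is W)
n=4: W (go to 3, an L position)
n=5: L (sole option 4(W) is W)
n=6: W (go to 5, an L position)
n=7: W (go to 1, an L position)
n=8: W (go to 1, an L position)
n=9: W (go to 3, an L position)
n=10: W (go to 3, an L position)
n=11: W (go to 5, an L position)
n=12: W (go to 5, an L position)
n=13: L (options 12(W), 7(W), 6(W) are all W)
n=14: W (go to 13, an L position)
n=15: L (options 14(W), 9(W), 8(W) are all W)
n=16: W (go to 15, an L position)
n=17: L (options 16(W), 11(W), 10(W) are all W)
n=18: W (go to 17, an L position)
n=19: W (go to 13, an L position)
n=20: W (go to 13, an L position)
n=21: W (go to 15, an L position)
n=22: W (go to 15, an L position)
n=23: W (go to 17, an L position)
n=24: W (go to 17, an L position)
n=25: L (options 24(W), 19(W), 18(W) are all W)
Every move from 25 reaches a W position, so the mover loses.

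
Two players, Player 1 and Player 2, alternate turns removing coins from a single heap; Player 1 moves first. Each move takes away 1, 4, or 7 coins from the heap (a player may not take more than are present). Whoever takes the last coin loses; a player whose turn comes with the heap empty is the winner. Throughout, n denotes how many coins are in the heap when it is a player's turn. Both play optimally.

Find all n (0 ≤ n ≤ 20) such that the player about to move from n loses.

Label each position W (a win for the player to move) or L (a loss). A position with no legal move is W; any other position is W exactly when some move reaches an L, and L when every move reaches a W.
n=0: no move; the opponent has just taken the last coin and therefore loses → W
n=1: the only move is to 0(W), a W ⇒ L
n=2: can move to 1, which is L ⇒ W
n=3: the only move is to 2(W), a W ⇒ L
n=4: can move to 3, which is L ⇒ W
n=5: can move to 1, which is L ⇒ W
n=6: moves to 5(W), 2(W); every one is W ⇒ L
n=7: can move to 6, which is L ⇒ W
n=8: can move to 1, which is L ⇒ W
n=9: moves to 8(W), 5(W), 2(W); every one is W ⇒ L
n=10: can move to 9, which is L ⇒ W
n=11: moves to 10(W), 7(W), 4(W); every one is W ⇒ L
n=12: can move to 11, which is L ⇒ W
n=13: can move to 9, which is L ⇒ W
n=14: moves to 13(W), 10(W), 7(W); every one is W ⇒ L
n=15: can move to 14, which is L ⇒ W
n=16: can move to 9, which is L ⇒ W
n=17: moves to 16(W), 13(W), 10(W); every one is W ⇒ L
n=18: can move to 17, which is L ⇒ W
n=19: moves to 18(W), 15(W), 12(W); every one is W ⇒ L
n=20: can move to 19, which is L ⇒ W
Reading off the rows marked L gives the requested list; there are 8 such values of n.

1, 3, 6, 9, 11, 14, 17, 19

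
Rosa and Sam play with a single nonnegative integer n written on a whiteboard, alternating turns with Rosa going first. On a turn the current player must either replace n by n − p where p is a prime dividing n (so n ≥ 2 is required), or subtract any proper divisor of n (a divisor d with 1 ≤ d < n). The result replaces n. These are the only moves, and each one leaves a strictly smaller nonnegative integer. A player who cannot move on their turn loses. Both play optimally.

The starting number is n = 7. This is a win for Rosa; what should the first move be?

Use the standard recursion: the mover loses at a terminal position; elsewhere, the mover wins exactly when some move hands the opponent an L position.
n=0: no move → L
n=1: no move → L
n=2: can move to 0, which is L ⇒ W
n=3: can move to 0, which is L ⇒ W
n=4: moves to 2(W), 3(W); every one is W ⇒ L
n=5: can move to 0, which is L ⇒ W
n=6: can move to 4, which is L ⇒ W
n=7: can move to 0, which is L ⇒ W
From 7, the L positions reachable in one move are: 0.

Move to 0.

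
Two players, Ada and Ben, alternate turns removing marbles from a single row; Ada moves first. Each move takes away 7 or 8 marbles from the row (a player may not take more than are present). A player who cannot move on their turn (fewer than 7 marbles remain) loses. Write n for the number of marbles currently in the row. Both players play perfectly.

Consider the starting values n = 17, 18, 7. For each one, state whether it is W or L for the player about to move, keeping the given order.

17: L, 18: L, 7: W

Label each position W (a win for the player to move) or L (a loss). A position with no legal move is L; any other position is W exactly when some move reaches an L, and L when every move reaches a W.
n=0: no move → L
n=1: no move → L
n=2: no move → L
n=3: no move → L
n=4: no move → L
n=5: no move → L
n=6: no move → L
n=7: reaches L-position 0 → W
n=8: reaches L-position 1 → W
n=9: reaches L-position 2 → W
n=10: reaches L-position 3 → W
n=11: reaches L-position 4 → W
n=12: reaches L-position 5 → W
n=13: reaches L-position 6 → W
n=14: reaches L-position 6 → W
n=15: only reaches 8(W), 7(W), all W → L
n=16: only reaches 9(W), 8(W), all W → L
n=17: only reaches 10(W), 9(W), all W → L
n=18: only reaches 11(W), 10(W), all W → L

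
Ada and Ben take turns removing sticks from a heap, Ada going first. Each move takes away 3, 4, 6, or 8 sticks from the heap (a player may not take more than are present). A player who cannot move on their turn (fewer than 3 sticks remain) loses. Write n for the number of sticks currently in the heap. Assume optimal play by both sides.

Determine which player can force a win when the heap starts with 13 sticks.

Build the W/L table. Terminal = L. A non-terminal position is W if it has a move to some L; otherwise it is L.
n=0: no move → L
n=1: no move → L
n=2: no move → L
n=3: W (go to 0, an L position)
n=4: W (go to 1, an L position)
n=5: W (go to 2, an L position)
n=6: W (go to 2, an L position)
n=7: W (go to 1, an L position)
n=8: W (go to 2, an L position)
n=9: W (go to 1, an L position)
n=10: W (go to 2, an L position)
n=11: L (options 8(W), 7(W), 5(W), 3(W) are all W)
n=12: L (options 9(W), 8(W), 6(W), 4(W) are all W)
n=13: L (options 10(W), 9(W), 7(W), 5(W) are all W)
The starting position 13 is L: whatever Ada does, the opponent receives a W position.

Ben wins.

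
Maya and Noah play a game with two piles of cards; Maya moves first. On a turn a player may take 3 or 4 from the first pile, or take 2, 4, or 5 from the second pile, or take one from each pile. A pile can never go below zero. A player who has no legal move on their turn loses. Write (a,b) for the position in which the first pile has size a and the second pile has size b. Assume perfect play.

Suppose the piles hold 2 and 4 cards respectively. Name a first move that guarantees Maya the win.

Move to (2,0).

Compute win/loss labels from the base case upward. A position with no move is L. Any other position is W if it can reach an L in one move, else L.
No move ever increases a pile, so every position that can arise here has a ≤ 2 and b ≤ 4; it is enough to label the cells with 0 ≤ a ≤ 2 and 0 ≤ b ≤ 4.
Every move lowers a or b (never raises either), so fill the grid row by row in increasing a, and left to right within a row: each cell's successors are then already labelled.
      b=0  b=1  b=2  b=3  b=4
a=0:    L    L    W    W    W
a=1:    L    W    W    L    W
a=2:    L    W    W    L    W
Cells with no legal move (terminal, hence L): (0,0), (0,1), (1,0), (2,0).
The remaining L cells, each justified by listing all of its moves:
(1,3): only reaches (1,1)(W), (0,2)(W), all W → L
(2,3): only reaches (2,1)(W), (1,2)(W), all W → L
Every other cell has at least one move into one of the L cells above, so it is W.
From (2,4), the L positions reachable in one move are: (2,0), (1,3). Any move reaching one of these is winning.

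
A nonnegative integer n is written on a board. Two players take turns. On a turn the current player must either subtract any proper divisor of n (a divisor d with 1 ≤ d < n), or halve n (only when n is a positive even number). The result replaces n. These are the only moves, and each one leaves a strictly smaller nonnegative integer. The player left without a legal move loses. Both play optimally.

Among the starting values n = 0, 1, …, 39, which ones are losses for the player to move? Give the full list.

Label each position W (a win for the player to move) or L (a loss). A position with no legal move is L; any other position is W exactly when some move reaches an L, and L when every move reaches a W.
n=0: no move → L
n=1: no move → L
n=2: W (go to 1, an L position)
n=3: L (sole option 2(W) is W)
n=4: W (go to 3, an L position)
n=5: L (sole option 4(W) is W)
n=6: W (go to 3, an L position)
n=7: L (sole option 6(W) is W)
n=8: W (go to 7, an L position)
n=9: L (options 6(W), 8(W) are all W)
n=10: W (go to 5, an L position)
n=11: L (sole option 10(W) is W)
n=12: W (go to 9, an L position)
n=13: L (sole option 12(W) is W)
n=14: W (go to 7, an L position)
n=15: L (options 10(W), 12(W), 14(W) are all W)
n=16: W (go to 15, an L position)
n=17: L (sole option 16(W) is W)
n=18: W (go to 9, an L position)
n=19: L (sole option 18(W) is W)
n=20: W (go to 15, an L position)
n=21: L (options 14(W), 18(W), 20(W) are all W)
n=22: W (go to 11, an L position)
n=23: L (sole option 22(W) is W)
n=24: W (go to 21, an L position)
n=25: L (options 20(W), 24(W) are all W)
n=26: W (go to 13, an L position)
n=27: L (options 18(W), 24(W), 26(W) are all W)
n=28: W (go to 21, an L position)
n=29: L (sole option 28(W) is W)
n=30: W (go to 15, an L position)
n=31: L (sole option 30(W) is W)
n=32: W (go to 31, an L position)
n=33: L (options 22(W), 30(W), 32(W) are all W)
n=34: W (go to 17, an L position)
n=35: L (options 28(W), 30(W), 34(W) are all W)
n=36: W (go to 27, an L position)
n=37: L (sole option 36(W) is W)
n=38: W (go to 19, an L position)
n=39: L (options 26(W), 36(W), 38(W) are all W)
Reading off the rows marked L gives the requested list; there are 21 such values of n.

0, 1, 3, 5, 7, 9, 11, 13, 15, 17, 19, 21, 23, 25, 27, 29, 31, 33, 35, 37, 39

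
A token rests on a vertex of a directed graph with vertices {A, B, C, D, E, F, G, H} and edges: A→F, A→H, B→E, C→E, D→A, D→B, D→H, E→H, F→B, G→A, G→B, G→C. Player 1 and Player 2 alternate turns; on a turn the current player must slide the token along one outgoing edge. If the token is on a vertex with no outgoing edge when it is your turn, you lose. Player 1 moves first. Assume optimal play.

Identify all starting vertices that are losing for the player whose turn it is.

Positions with no move are L. A position that does have a move is losing for the player to move precisely when every available move leads to a winning position for the opponent. Fill in the labels:
Every edge goes from a vertex to one that appears earlier in the order H, E, B, F, A, C, D, G, so processing vertices in that order labels each vertex after all of its successors.
H: no outgoing edge → L
E: W (go to H, an L position)
B: L (sole option E(W) is W)
F: W (go to B, an L position)
A: W (go to H, an L position)
C: L (sole option E(W) is W)
D: W (go to B, an L position)
G: W (go to C, an L position)
The losing starting vertices are exactly the entries labelled L in this table (3 of them).

B, C, H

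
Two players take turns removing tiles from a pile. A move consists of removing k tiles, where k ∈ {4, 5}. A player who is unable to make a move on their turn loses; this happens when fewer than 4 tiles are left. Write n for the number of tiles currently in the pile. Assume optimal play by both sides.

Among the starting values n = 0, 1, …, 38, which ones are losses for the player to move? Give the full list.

Classify positions by backward induction: terminal positions (no move available) are L. From any other position, the mover wins iff some move reaches an L.
n=0: no move → L
n=1: no move → L
n=2: no move → L
n=3: no move → L
n=4: →0(L), so W
n=5: →1(L), so W
n=6: →2(L), so W
n=7: →3(L), so W
n=8: →3(L), so W
n=9: →5(W), 4(W) — all W, so L
n=10: →6(W), 5(W) — all W, so L
n=11: →7(W), 6(W) — all W, so L
n=12: →8(W), 7(W) — all W, so L
n=13: →9(L), so W
n=14: →10(L), so W
n=15: →11(L), so W
n=16: →12(L), so W
n=17: →12(L), so W
n=18: →14(W), 13(W) — all W, so L
n=19: →15(W), 14(W) — all W, so L
n=20: →16(W), 15(W) — all W, so L
n=21: →17(W), 16(W) — all W, so L
n=22: →18(L), so W
n=23: →19(L), so W
n=24: →20(L), so W
n=25: →21(L), so W
n=26: →21(L), so W
n=27: →23(W), 22(W) — all W, so L
n=28: →24(W), 23(W) — all W, so L
n=29: →25(W), 24(W) — all W, so L
n=30: →26(W), 25(W) — all W, so L
n=31: →27(L), so W
n=32: →28(L), so W
n=33: →29(L), so W
n=34: →30(L), so W
n=35: →30(L), so W
n=36: →32(W), 31(W) — all W, so L
n=37: →33(W), 32(W) — all W, so L
n=38: →34(W), 33(W) — all W, so L
The losing starting values of n are exactly the entries labelled L in this table (19 of them).

0, 1, 2, 3, 9, 10, 11, 12, 18, 19, 20, 21, 27, 28, 29, 30, 36, 37, 38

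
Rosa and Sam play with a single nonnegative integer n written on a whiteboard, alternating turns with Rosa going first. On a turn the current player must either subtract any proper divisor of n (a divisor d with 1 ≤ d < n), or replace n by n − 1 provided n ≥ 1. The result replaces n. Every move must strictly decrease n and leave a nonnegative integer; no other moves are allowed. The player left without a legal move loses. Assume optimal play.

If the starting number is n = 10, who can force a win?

Rosa wins.

Work bottom-up. With no move the player to move loses. Otherwise the position is W if at least one move leads to an L position for the opponent, and L if every move leads to a W.
n=0: no move → L
n=1: W (go to 0, an L position)
n=2: L (sole option 1(W) is W)
n=3: W (go to 2, an L position)
n=4: W (go to 2, an L position)
n=5: L (sole option 4(W) is W)
n=6: W (go to 5, an L position)
n=7: L (sole option 6(W) is W)
n=8: W (go to 7, an L position)
n=9: L (options 6(W), 8(W) are all W)
n=10: W (go to 5, an L position)
From 10 Rosa can move to 5, reaching an L position.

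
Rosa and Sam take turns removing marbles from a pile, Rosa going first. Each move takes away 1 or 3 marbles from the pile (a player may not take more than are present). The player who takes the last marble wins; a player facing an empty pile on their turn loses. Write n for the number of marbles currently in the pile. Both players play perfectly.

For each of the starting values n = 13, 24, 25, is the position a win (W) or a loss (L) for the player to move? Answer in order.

13: W, 24: L, 25: W

Positions with no move are L. A position that does have a move is losing for the player to move precisely when every available move leads to a winning position for the opponent. Fill in the labels:
n=0: no move → L
n=1: W (go to 0, an L position)
n=2: L (sole option 1(W) is W)
n=3: W (go to 2, an L position)
n=4: L (options 3(W), 1(W) are all W)
n=5: W (go to 4, an L position)
n=6: L (options 5(W), 3(W) are all W)
n=7: W (go to 6, an L position)
n=8: L (options 7(W), 5(W) are all W)
n=9: W (go to 8, an L position)
n=10: L (options 9(W), 7(W) are all W)
n=11: W (go to 10, an L position)
n=12: L (options 11(W), 9(W) are all W)
n=13: W (go to 12, an L position)
n=14: L (options 13(W), 11(W) are all W)
n=15: W (go to 14, an L position)
n=16: L (options 15(W), 13(W) are all W)
n=17: W (go to 16, an L position)
n=18: L (options 17(W), 15(W) are all W)
n=19: W (go to 18, an L position)
n=20: L (options 19(W), 17(W) are all W)
n=21: W (go to 20, an L position)
n=22: L (options 21(W), 19(W) are all W)
n=23: W (go to 22, an L position)
n=24: L (options 23(W), 21(W) are all W)
n=25: W (go to 24, an L position)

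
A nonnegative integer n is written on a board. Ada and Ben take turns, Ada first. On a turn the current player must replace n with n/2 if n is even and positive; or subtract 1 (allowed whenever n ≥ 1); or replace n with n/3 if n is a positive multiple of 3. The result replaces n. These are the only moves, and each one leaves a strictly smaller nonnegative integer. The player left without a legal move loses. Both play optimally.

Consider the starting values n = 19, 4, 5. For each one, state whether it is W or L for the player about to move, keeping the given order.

Classify positions by backward induction: terminal positions (no move available) are L. From any other position, the mover wins iff some move reaches an L.
n=0: no move → L
n=1: →0(L), so W
n=2: →1(W) only, which is W, so L
n=3: →2(L), so W
n=4: →2(L), so W
n=5: →4(W) only, which is W, so L
n=6: →2(L), so W
n=7: →6(W) only, which is W, so L
n=8: →7(L), so W
n=9: →3(W), 8(W) — all W, so L
n=10: →5(L), so W
n=11: →10(W) only, which is W, so L
n=12: →11(L), so W
n=13: →12(W) only, which is W, so L
n=14: →7(L), so W
n=15: →5(L), so W
n=16: →8(W), 15(W) — all W, so L
n=17: →16(L), so W
n=18: →9(L), so W
n=19: →18(W) only, which is W, so L

19: L, 4: W, 5: L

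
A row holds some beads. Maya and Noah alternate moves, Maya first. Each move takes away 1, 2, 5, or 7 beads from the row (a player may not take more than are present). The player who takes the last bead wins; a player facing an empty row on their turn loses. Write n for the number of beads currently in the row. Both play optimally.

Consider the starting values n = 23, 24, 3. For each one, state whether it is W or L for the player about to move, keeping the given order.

23: W, 24: L, 3: L

Compute win/loss labels from the base case upward. A position with no move is L. Any other position is W if it can reach an L in one move, else L.
n=0: no move → L
n=1: →0(L), so W
n=2: →0(L), so W
n=3: →2(W), 1(W) — all W, so L
n=4: →3(L), so W
n=5: →3(L), so W
n=6: →5(W), 4(W), 1(W) — all W, so L
n=7: →6(L), so W
n=8: →6(L), so W
n=9: →8(W), 7(W), 4(W), 2(W) — all W, so L
n=10: →9(L), so W
n=11: →9(L), so W
n=12: →11(W), 10(W), 7(W), 5(W) — all W, so L
n=13: →12(L), so W
n=14: →12(L), so W
n=15: →14(W), 13(W), 10(W), 8(W) — all W, so L
n=16: →15(L), so W
n=17: →15(L), so W
n=18: →17(W), 16(W), 13(W), 11(W) — all W, so L
n=19: →18(L), so W
n=20: →18(L), so W
n=21: →20(W), 19(W), 16(W), 14(W) — all W, so L
n=22: →21(L), so W
n=23: →21(L), so W
n=24: →23(W), 22(W), 19(W), 17(W) — all W, so L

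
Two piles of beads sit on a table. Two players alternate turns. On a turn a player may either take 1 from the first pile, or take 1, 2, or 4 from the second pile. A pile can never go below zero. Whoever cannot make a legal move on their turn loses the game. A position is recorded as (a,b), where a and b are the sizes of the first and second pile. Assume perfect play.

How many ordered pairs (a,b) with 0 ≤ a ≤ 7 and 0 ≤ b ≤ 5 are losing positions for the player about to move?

Build the W/L table. Terminal = L. A non-terminal position is W if it has a move to some L; otherwise it is L.
Every move lowers a or b (never raises either), so fill the grid row by row in increasing a, and left to right within a row: each cell's successors are then already labelled.
      b=0  b=1  b=2  b=3  b=4  b=5
a=0:    L    W    W    L    W    W
a=1:    W    L    W    W    L    W
a=2:    L    W    W    L    W    W
a=3:    W    L    W    W    L    W
a=4:    L    W    W    L    W    W
a=5:    W    L    W    W    L    W
a=6:    L    W    W    L    W    W
a=7:    W    L    W    W    L    W
Cells with no legal move (terminal, hence L): (0,0).
The remaining L cells, each justified by listing all of its moves:
(0,3): →(0,2)(W), (0,1)(W) — all W, so L
(1,1): →(0,1)(W), (1,0)(W) — all W, so L
(1,4): →(0,4)(W), (1,3)(W), (1,2)(W), (1,0)(W) — all W, so L
(2,0): →(1,0)(W) only, which is W, so L
(2,3): →(1,3)(W), (2,2)(W), (2,1)(W) — all W, so L
(3,1): →(2,1)(W), (3,0)(W) — all W, so L
(3,4): →(2,4)(W), (3,3)(W), (3,2)(W), (3,0)(W) — all W, so L
(4,0): →(3,0)(W) only, which is W, so L
(4,3): →(3,3)(W), (4,2)(W), (4,1)(W) — all W, so L
(5,1): →(4,1)(W), (5,0)(W) — all W, so L
(5,4): →(4,4)(W), (5,3)(W), (5,2)(W), (5,0)(W) — all W, so L
(6,0): →(5,0)(W) only, which is W, so L
(6,3): →(5,3)(W), (6,2)(W), (6,1)(W) — all W, so L
(7,1): →(6,1)(W), (7,0)(W) — all W, so L
(7,4): →(6,4)(W), (7,3)(W), (7,2)(W), (7,0)(W) — all W, so L
Every other cell has at least one move into one of the L cells above, so it is W.
L cells per row: a=0: 2, a=1: 2, a=2: 2, a=3: 2, a=4: 2, a=5: 2, a=6: 2, a=7: 2; total 16.

16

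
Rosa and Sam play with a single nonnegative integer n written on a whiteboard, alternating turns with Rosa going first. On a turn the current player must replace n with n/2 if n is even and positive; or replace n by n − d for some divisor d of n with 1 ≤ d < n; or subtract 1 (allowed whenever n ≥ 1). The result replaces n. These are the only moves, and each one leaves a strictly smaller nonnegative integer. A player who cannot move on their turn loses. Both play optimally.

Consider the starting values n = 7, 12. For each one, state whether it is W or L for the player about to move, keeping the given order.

7: L, 12: W

Build the W/L table. Terminal = L. A non-terminal position is W if it has a move to some L; otherwise it is L.
n=0: no move → L
n=1: →0(L), so W
n=2: →1(W) only, which is W, so L
n=3: →2(L), so W
n=4: →2(L), so W
n=5: →4(W) only, which is W, so L
n=6: →5(L), so W
n=7: →6(W) only, which is W, so L
n=8: →7(L), so W
n=9: →6(W), 8(W) — all W, so L
n=10: →5(L), so W
n=11: →10(W) only, which is W, so L
n=12: →9(L), so W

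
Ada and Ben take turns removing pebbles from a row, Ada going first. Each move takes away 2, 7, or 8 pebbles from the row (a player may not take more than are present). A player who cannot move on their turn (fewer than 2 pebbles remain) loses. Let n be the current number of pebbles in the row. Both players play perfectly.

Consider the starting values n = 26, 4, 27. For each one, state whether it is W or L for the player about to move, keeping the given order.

Positions with no move are L. A position that does have a move is losing for the player to move precisely when every available move leads to a winning position for the opponent. Fill in the labels:
n=0: no move → L
n=1: no move → L
n=2: can move to 0, which is L ⇒ W
n=3: can move to 1, which is L ⇒ W
n=4: the only move is to 2(W), a W ⇒ L
n=5: the only move is to 3(W), a W ⇒ L
n=6: can move to 4, which is L ⇒ W
n=7: can move to 5, which is L ⇒ W
n=8: can move to 1, which is L ⇒ W
n=9: can move to 1, which is L ⇒ W
n=10: moves to 8(W), 3(W), 2(W); every one is W ⇒ L
n=11: can move to 4, which is L ⇒ W
n=12: can move to 10, which is L ⇒ W
n=13: can move to 5, which is L ⇒ W
n=14: moves to 12(W), 7(W), 6(W); every one is W ⇒ L
n=15: moves to 13(W), 8(W), 7(W); every one is W ⇒ L
n=16: can move to 14, which is L ⇒ W
n=17: can move to 15, which is L ⇒ W
n=18: can move to 10, which is L ⇒ W
n=19: moves to 17(W), 12(W), 11(W); every one is W ⇒ L
n=20: moves to 18(W), 13(W), 12(W); every one is W ⇒ L
n=21: can move to 19, which is L ⇒ W
n=22: can move to 20, which is L ⇒ W
n=23: can move to 15, which is L ⇒ W
n=24: moves to 22(W), 17(W), 16(W); every one is W ⇒ L
n=25: moves to 23(W), 18(W), 17(W); every one is W ⇒ L
n=26: can move to 24, which is L ⇒ W
n=27: can move to 25, which is L ⇒ W

26: W, 4: L, 27: W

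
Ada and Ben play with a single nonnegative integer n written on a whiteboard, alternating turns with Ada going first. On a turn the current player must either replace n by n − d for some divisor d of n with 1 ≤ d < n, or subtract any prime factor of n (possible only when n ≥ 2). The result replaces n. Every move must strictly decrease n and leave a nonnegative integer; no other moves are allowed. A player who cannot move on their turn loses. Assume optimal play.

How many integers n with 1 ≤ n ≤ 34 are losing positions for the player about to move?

Label each position W (a win for the player to move) or L (a loss). A position with no legal move is L; any other position is W exactly when some move reaches an L, and L when every move reaches a W.
n=0: no move → L
n=1: no move → L
n=2: reaches L-position 0 → W
n=3: reaches L-position 0 → W
n=4: only reaches 2(W), 3(W), all W → L
n=5: reaches L-position 0 → W
n=6: reaches L-position 4 → W
n=7: reaches L-position 0 → W
n=8: reaches L-position 4 → W
n=9: only reaches 6(W), 8(W), all W → L
n=10: reaches L-position 9 → W
n=11: reaches L-position 0 → W
n=12: reaches L-position 9 → W
n=13: reaches L-position 0 → W
n=14: only reaches 7(W), 12(W), 13(W), all W → L
n=15: reaches L-position 14 → W
n=16: reaches L-position 14 → W
n=17: reaches L-position 0 → W
n=18: reaches L-position 9 → W
n=19: reaches L-position 0 → W
n=20: only reaches 10(W), 15(W), 16(W), 18(W), 19(W), all W → L
n=21: reaches L-position 14 → W
n=22: reaches L-position 20 → W
n=23: reaches L-position 0 → W
n=24: reaches L-position 20 → W
n=25: reaches L-position 20 → W
n=26: only reaches 13(W), 24(W), 25(W), all W → L
n=27: reaches L-position 26 → W
n=28: reaches L-position 14 → W
n=29: reaches L-position 0 → W
n=30: reaches L-position 20 → W
n=31: reaches L-position 0 → W
n=32: only reaches 16(W), 24(W), 28(W), 30(W), 31(W), all W → L
n=33: reaches L-position 32 → W
n=34: reaches L-position 32 → W
L entries with 1 ≤ n ≤ 34 (n=0 is outside the asked range and is not counted): n = 1, 4, 9, 14, 20, 26, 32; that makes 7.

7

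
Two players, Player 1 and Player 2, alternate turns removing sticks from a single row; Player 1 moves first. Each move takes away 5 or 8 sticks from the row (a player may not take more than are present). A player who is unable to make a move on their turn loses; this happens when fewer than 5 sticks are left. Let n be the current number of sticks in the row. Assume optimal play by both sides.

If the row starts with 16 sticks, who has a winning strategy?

Player 2 wins.

Label each position W (a win for the player to move) or L (a loss). A position with no legal move is L; any other position is W exactly when some move reaches an L, and L when every move reaches a W.
n=0: no move → L
n=1: no move → L
n=2: no move → L
n=3: no move → L
n=4: no move → L
n=5: W (go to 0, an L position)
n=6: W (go to 1, an L position)
n=7: W (go to 2, an L position)
n=8: W (go to 3, an L position)
n=9: W (go to 4, an L position)
n=10: W (go to 2, an L position)
n=11: W (go to 3, an L position)
n=12: W (go to 4, an L position)
n=13: L (options 8(W), 5(W) are all W)
n=14: L (options 9(W), 6(W) are all W)
n=15: L (options 10(W), 7(W) are all W)
n=16: L (options 11(W), 8(W) are all W)
Every move from 16 reaches a W position, so the mover loses.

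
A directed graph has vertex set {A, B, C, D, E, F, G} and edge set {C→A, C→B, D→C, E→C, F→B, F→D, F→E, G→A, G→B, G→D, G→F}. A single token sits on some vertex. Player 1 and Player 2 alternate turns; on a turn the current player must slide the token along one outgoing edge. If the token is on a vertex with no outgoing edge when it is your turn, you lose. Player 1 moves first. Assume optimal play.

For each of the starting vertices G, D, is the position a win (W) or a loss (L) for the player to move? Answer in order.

Positions with no move are L. A position that does have a move is losing for the player to move precisely when every available move leads to a winning position for the opponent. Fill in the labels:
Every edge goes from a vertex to one that appears earlier in the order B, A, C, E, D, F, G, so processing vertices in that order labels each vertex after all of its successors.
B: no outgoing edge → L
A: no outgoing edge → L
C: can move to A, which is L ⇒ W
E: the only move is to C(W), a W ⇒ L
D: the only move is to C(W), a W ⇒ L
F: can move to D, which is L ⇒ W
G: can move to D, which is L ⇒ W

G: W, D: L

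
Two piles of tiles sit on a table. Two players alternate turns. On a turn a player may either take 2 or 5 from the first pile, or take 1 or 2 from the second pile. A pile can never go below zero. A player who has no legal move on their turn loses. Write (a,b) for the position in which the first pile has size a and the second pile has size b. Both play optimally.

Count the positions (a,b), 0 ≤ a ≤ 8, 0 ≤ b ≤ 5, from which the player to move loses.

Compute win/loss labels from the base case upward. A position with no move is L. Any other position is W if it can reach an L in one move, else L.
Every move lowers a or b (never raises either), so fill the grid row by row in increasing a, and left to right within a row: each cell's successors are then already labelled.
      b=0  b=1  b=2  b=3  b=4  b=5
a=0:    L    W    W    L    W    W
a=1:    L    W    W    L    W    W
a=2:    W    L    W    W    L    W
a=3:    W    L    W    W    L    W
a=4:    L    W    W    L    W    W
a=5:    W    W    L    W    W    L
a=6:    W    L    W    W    L    W
a=7:    L    W    W    L    W    W
a=8:    L    W    W    L    W    W
Cells with no legal move (terminal, hence L): (0,0), (1,0).
The remaining L cells, each justified by listing all of its moves:
(0,3): moves to (0,2)(W), (0,1)(W); every one is W ⇒ L
(1,3): moves to (1,2)(W), (1,1)(W); every one is W ⇒ L
(2,1): moves to (0,1)(W), (2,0)(W); every one is W ⇒ L
(2,4): moves to (0,4)(W), (2,3)(W), (2,2)(W); every one is W ⇒ L
(3,1): moves to (1,1)(W), (3,0)(W); every one is W ⇒ L
(3,4): moves to (1,4)(W), (3,3)(W), (3,2)(W); every one is W ⇒ L
(4,0): the only move is to (2,0)(W), a W ⇒ L
(4,3): moves to (2,3)(W), (4,2)(W), (4,1)(W); every one is W ⇒ L
(5,2): moves to (3,2)(W), (0,2)(W), (5,1)(W), (5,0)(W); every one is W ⇒ L
(5,5): moves to (3,5)(W), (0,5)(W), (5,4)(W), (5,3)(W); every one is W ⇒ L
(6,1): moves to (4,1)(W), (1,1)(W), (6,0)(W); every one is W ⇒ L
(6,4): moves to (4,4)(W), (1,4)(W), (6,3)(W), (6,2)(W); every one is W ⇒ L
(7,0): moves to (5,0)(W), (2,0)(W); every one is W ⇒ L
(7,3): moves to (5,3)(W), (2,3)(W), (7,2)(W), (7,1)(W); every one is W ⇒ L
(8,0): moves to (6,0)(W), (3,0)(W); every one is W ⇒ L
(8,3): moves to (6,3)(W), (3,3)(W), (8,2)(W), (8,1)(W); every one is W ⇒ L
Every other cell has at least one move into one of the L cells above, so it is W.
L cells per row: a=0: 2, a=1: 2, a=2: 2, a=3: 2, a=4: 2, a=5: 2, a=6: 2, a=7: 2, a=8: 2; total 18.

18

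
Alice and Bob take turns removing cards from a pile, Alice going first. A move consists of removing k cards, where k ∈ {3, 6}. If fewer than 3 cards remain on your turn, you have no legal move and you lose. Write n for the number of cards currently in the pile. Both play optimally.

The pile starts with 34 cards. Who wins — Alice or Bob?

Classify positions by backward induction: terminal positions (no move available) are L. From any other position, the mover wins iff some move reaches an L.
n=0: no move → L
n=1: no move → L
n=2: no move → L
n=3: can move to 0, which is L ⇒ W
n=4: can move to 1, which is L ⇒ W
n=5: can move to 2, which is L ⇒ W
n=6: can move to 0, which is L ⇒ W
n=7: can move to 1, which is L ⇒ W
n=8: can move to 2, which is L ⇒ W
n=9: moves to 6(W), 3(W); every one is W ⇒ L
n=10: moves to 7(W), 4(W); every one is W ⇒ L
n=11: moves to 8(W), 5(W); every one is W ⇒ L
n=12: can move to 9, which is L ⇒ W
n=13: can move to 10, which is L ⇒ W
n=14: can move to 11, which is L ⇒ W
n=15: can move to 9, which is L ⇒ W
n=16: can move to 10, which is L ⇒ W
n=17: can move to 11, which is L ⇒ W
n=18: moves to 15(W), 12(W); every one is W ⇒ L
n=19: moves to 16(W), 13(W); every one is W ⇒ L
n=20: moves to 17(W), 14(W); every one is W ⇒ L
n=21: can move to 18, which is L ⇒ W
n=22: can move to 19, which is L ⇒ W
n=23: can move to 20, which is L ⇒ W
n=24: can move to 18, which is L ⇒ W
n=25: can move to 19, which is L ⇒ W
n=26: can move to 20, which is L ⇒ W
n=27: moves to 24(W), 21(W); every one is W ⇒ L
n=28: moves to 25(W), 22(W); every one is W ⇒ L
n=29: moves to 26(W), 23(W); every one is W ⇒ L
n=30: can move to 27, which is L ⇒ W
n=31: can move to 28, which is L ⇒ W
n=32: can move to 29, which is L ⇒ W
n=33: can move to 27, which is L ⇒ W
n=34: can move to 28, which is L ⇒ W
The starting position 34 is W: Alice should remove 6, leaving 28, handing over an L position.

Alice wins.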